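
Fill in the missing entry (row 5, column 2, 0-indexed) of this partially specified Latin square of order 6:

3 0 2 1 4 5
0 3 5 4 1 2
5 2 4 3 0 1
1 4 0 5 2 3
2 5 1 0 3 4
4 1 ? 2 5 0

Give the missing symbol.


Row 5 contains symbols [0, 1, 2, 4, 5] — missing [3].
Column 2 contains symbols [0, 1, 2, 4, 5] — missing [3].
The missing symbol must appear in both missing sets; intersection = [3].
Therefore the hidden value is 3.

Missing value = 3.


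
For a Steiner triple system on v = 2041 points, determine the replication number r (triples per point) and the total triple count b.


An STS(v) is a 2-(v, 3, 1) BIBD: block size k = 3, λ = 1.
Replication: r(k − 1) = λ(v − 1) ⇒ r·2 = 2041 − 1 = 2040 ⇒ r = 1020.
Block count: bk = vr ⇒ b·3 = 2041·1020 = 2081820 ⇒ b = 693940.
(Check via b = v(v − 1)/6 = 2041·2040/6 = 4163640/6 = 693940.)

r = 1020, b = 693940.


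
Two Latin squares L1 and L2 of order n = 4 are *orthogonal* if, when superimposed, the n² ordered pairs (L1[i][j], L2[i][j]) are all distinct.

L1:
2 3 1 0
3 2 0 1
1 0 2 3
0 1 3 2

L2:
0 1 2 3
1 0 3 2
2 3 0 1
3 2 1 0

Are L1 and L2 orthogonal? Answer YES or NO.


Form the n² = 16 superimposed pairs (L1[i][j], L2[i][j]), row by row (rows and columns indexed from 0):
row 0: (2,0) (3,1) (1,2) (0,3)
row 1: (3,1) (2,0) (0,3) (1,2)
row 2: (1,2) (0,3) (2,0) (3,1)
row 3: (0,3) (1,2) (3,1) (2,0)
Orthogonality requires all 16 pairs distinct.
But the pair (3,1) repeats: cell (0,1) has L1 = 3, L2 = 1, and cell (1,0) has L1 = 3, L2 = 1.
A repeated pair means some other pair never occurs (only 4 distinct pairs out of 16), so the squares are not orthogonal.
Conclusion: NO.

NO


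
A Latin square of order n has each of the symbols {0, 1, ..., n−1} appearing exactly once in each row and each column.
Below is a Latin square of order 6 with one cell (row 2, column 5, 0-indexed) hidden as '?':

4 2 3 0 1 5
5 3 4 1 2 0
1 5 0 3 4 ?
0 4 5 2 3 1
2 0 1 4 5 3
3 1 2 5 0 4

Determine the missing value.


Row 2 contains symbols [0, 1, 3, 4, 5] — missing [2].
Column 5 contains symbols [0, 1, 3, 4, 5] — missing [2].
The missing symbol must appear in both missing sets; intersection = [2].
Therefore the hidden value is 2.

Missing value = 2.


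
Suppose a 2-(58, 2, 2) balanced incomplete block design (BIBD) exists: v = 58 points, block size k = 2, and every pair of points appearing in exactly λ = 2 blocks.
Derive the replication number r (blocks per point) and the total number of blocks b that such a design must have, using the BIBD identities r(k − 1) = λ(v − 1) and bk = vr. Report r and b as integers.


Any 2-(v, k, λ) BIBD satisfies two necessary conditions:
  (i)  Each point sits in r blocks, and counting incidences through any fixed point gives r(k − 1) = λ(v − 1), so r = λ(v − 1)/(k − 1).
  (ii) Total incidences bk = vr, so b = vr/k.
Step 1: r = λ(v − 1)/(k − 1) = 2·(58 − 1)/(2 − 1) = 2·57/1 = 114/1 = 114.
Step 2: b = vr/k = 58·114/2 = 6612/2 = 3306.
Check integrality: r = 114 ∈ Z ✓, b = 3306 ∈ Z ✓.
(These identities are necessary conditions: they determine r and b for any design with these parameters, but do not by themselves prove that one exists.)

r = 114, b = 3306.


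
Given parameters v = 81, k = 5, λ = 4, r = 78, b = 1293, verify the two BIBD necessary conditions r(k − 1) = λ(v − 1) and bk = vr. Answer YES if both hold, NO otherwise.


Condition (i): r(k − 1) = 78·4 = 312; λ(v − 1) = 4·80 = 320. Match? NO.
Condition (ii): bk = 1293·5 = 6465; vr = 81·78 = 6318. Match? NO.
Both conditions hold? NO.

NO


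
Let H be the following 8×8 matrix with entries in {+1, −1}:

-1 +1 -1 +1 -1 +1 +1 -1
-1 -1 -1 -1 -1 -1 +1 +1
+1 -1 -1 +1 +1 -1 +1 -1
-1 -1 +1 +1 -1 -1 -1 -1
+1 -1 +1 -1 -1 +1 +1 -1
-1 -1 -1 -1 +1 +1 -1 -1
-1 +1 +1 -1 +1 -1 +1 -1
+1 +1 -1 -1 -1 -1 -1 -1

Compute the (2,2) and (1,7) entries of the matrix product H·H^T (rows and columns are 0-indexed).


Row 1 of H: [-1, -1, -1, -1, -1, -1, 1, 1].
Row 2 of H: [1, -1, -1, 1, 1, -1, 1, -1].
Row 7 of H: [1, 1, -1, -1, -1, -1, -1, -1].
(H·H^T)[2][2] = Σ_j H[2][j]·H[2][j] = (1)² + (-1)² + (-1)² + (1)² + (1)² + (-1)² + (1)² + (-1)² = 1 + 1 + 1 + 1 + 1 + 1 + 1 + 1 = 8.
(H·H^T)[1][7] = Σ_j H[1][j]·H[7][j] = (-1)·(1) + (-1)·(1) + (-1)·(-1) + (-1)·(-1) + (-1)·(-1) + (-1)·(-1) + (1)·(-1) + (1)·(-1) = -1 + -1 + 1 + 1 + 1 + 1 + -1 + -1 = 0.
So rows 1 and 7 are orthogonal; the diagonal entry equals n = 8.

(2,2) entry = 8; (1,7) entry = 0.


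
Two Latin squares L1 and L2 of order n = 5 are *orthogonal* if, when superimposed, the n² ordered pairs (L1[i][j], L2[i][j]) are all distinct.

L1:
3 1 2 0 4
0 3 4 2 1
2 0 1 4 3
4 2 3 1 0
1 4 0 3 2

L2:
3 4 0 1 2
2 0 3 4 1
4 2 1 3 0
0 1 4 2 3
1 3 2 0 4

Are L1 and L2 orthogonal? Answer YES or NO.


Form the n² = 25 superimposed pairs (L1[i][j], L2[i][j]), row by row (rows and columns indexed from 0):
row 0: (3,3) (1,4) (2,0) (0,1) (4,2)
row 1: (0,2) (3,0) (4,3) (2,4) (1,1)
row 2: (2,4) (0,2) (1,1) (4,3) (3,0)
row 3: (4,0) (2,1) (3,4) (1,2) (0,3)
row 4: (1,1) (4,3) (0,2) (3,0) (2,4)
Orthogonality requires all 25 pairs distinct.
But the pair (2,4) repeats: cell (1,3) has L1 = 2, L2 = 4, and cell (2,0) has L1 = 2, L2 = 4.
A repeated pair means some other pair never occurs (only 15 distinct pairs out of 25), so the squares are not orthogonal.
Conclusion: NO.

NO


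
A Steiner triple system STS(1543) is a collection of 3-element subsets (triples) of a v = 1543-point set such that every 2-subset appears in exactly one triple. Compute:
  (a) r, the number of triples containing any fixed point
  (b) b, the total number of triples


An STS(v) is a 2-(v, 3, 1) BIBD: block size k = 3, λ = 1.
Replication: r(k − 1) = λ(v − 1) ⇒ r·2 = 1543 − 1 = 1542 ⇒ r = 771.
Block count: bk = vr ⇒ b·3 = 1543·771 = 1189653 ⇒ b = 396551.

r = 771, b = 396551.


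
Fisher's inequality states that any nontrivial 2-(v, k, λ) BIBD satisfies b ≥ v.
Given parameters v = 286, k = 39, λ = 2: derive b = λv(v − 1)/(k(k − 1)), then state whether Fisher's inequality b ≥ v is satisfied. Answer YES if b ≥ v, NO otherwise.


r = λ(v − 1)/(k − 1) = 2·285/38 = 15.
b = vr/k = 286·15/39 = 110.
Fisher's inequality: b ≥ v ⇔ 110 ≥ 286? NO.

NO


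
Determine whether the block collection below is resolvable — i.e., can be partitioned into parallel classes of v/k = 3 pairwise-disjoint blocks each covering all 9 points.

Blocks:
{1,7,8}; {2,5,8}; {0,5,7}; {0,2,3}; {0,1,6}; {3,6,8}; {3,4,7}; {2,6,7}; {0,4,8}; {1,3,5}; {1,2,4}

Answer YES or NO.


v = 9, block size k = 3, number of blocks = 11.
For resolvability, blocks must partition into parallel classes of size v/k = 3.
Total blocks must therefore be a multiple of 3: 11 = 3·3 + 2 ⇒ not divisible ✗.
Resolvable? NO.

NO


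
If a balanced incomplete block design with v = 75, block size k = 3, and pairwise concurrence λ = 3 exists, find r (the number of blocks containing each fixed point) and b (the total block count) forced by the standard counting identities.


Any 2-(v, k, λ) BIBD satisfies two necessary conditions:
  (i)  Each point sits in r blocks, and counting incidences through any fixed point gives r(k − 1) = λ(v − 1), so r = λ(v − 1)/(k − 1).
  (ii) Total incidences bk = vr, so b = vr/k.
Step 1: r = λ(v − 1)/(k − 1) = 3·(75 − 1)/(3 − 1) = 3·74/2 = 222/2 = 111.
Step 2: b = vr/k = 75·111/3 = 8325/3 = 2775.
Check integrality: r = 111 ∈ Z ✓, b = 2775 ∈ Z ✓.
(These identities are necessary conditions: they determine r and b for any design with these parameters, but do not by themselves prove that one exists.)

r = 111, b = 2775.


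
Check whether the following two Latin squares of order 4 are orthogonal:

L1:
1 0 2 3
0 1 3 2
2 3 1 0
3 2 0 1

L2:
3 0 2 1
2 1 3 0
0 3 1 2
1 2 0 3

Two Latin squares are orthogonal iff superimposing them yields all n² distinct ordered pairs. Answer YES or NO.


Form the n² = 16 superimposed pairs (L1[i][j], L2[i][j]), row by row (rows and columns indexed from 0):
row 0: (1,3) (0,0) (2,2) (3,1)
row 1: (0,2) (1,1) (3,3) (2,0)
row 2: (2,0) (3,3) (1,1) (0,2)
row 3: (3,1) (2,2) (0,0) (1,3)
Orthogonality requires all 16 pairs distinct.
But the pair (2,0) repeats: cell (1,3) has L1 = 2, L2 = 0, and cell (2,0) has L1 = 2, L2 = 0.
A repeated pair means some other pair never occurs (only 8 distinct pairs out of 16), so the squares are not orthogonal.
Conclusion: NO.

NO


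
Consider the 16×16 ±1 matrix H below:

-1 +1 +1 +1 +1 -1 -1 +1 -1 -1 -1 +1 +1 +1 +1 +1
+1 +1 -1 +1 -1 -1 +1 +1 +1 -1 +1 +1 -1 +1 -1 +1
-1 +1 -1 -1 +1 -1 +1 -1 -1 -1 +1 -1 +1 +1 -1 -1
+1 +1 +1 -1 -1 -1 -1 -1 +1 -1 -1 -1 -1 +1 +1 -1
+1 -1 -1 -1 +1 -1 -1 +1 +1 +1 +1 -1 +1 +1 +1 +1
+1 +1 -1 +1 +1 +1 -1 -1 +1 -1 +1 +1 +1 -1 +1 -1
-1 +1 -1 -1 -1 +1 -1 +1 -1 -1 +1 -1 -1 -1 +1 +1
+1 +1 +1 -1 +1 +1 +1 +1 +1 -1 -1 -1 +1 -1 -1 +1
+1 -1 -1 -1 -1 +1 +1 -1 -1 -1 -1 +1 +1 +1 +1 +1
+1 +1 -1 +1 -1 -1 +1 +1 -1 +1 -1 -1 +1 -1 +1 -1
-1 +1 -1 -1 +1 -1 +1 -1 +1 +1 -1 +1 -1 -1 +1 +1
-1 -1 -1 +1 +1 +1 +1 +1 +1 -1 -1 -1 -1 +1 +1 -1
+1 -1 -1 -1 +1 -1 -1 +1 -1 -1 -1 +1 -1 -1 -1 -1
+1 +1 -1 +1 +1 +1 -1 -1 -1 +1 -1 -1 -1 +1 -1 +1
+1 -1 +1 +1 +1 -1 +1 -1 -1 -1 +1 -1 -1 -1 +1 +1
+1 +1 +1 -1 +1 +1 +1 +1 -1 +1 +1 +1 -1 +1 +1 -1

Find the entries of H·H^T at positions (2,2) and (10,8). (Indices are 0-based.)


Row 2 of H: [-1, 1, -1, -1, 1, -1, 1, -1, -1, -1, 1, -1, 1, 1, -1, -1].
Row 8 of H: [1, -1, -1, -1, -1, 1, 1, -1, -1, -1, -1, 1, 1, 1, 1, 1].
Row 10 of H: [-1, 1, -1, -1, 1, -1, 1, -1, 1, 1, -1, 1, -1, -1, 1, 1].
(H·H^T)[2][2] = Σ_j H[2][j]·H[2][j] = (-1)² + (1)² + (-1)² + (-1)² + (1)² + (-1)² + (1)² + (-1)² + (-1)² + (-1)² + (1)² + (-1)² + (1)² + (1)² + (-1)² + (-1)² = 1 + 1 + 1 + 1 + 1 + 1 + 1 + 1 + 1 + 1 + 1 + 1 + 1 + 1 + 1 + 1 = 16.
(H·H^T)[10][8] = Σ_j H[10][j]·H[8][j] = (-1)·(1) + (1)·(-1) + (-1)·(-1) + (-1)·(-1) + (1)·(-1) + (-1)·(1) + (1)·(1) + (-1)·(-1) + (1)·(-1) + (1)·(-1) + (-1)·(-1) + (1)·(1) + (-1)·(1) + (-1)·(1) + (1)·(1) + (1)·(1) = -1 + -1 + 1 + 1 + -1 + -1 + 1 + 1 + -1 + -1 + 1 + 1 + -1 + -1 + 1 + 1 = 0.
So rows 10 and 8 are orthogonal; the diagonal entry equals n = 16.

(2,2) entry = 16; (10,8) entry = 0.


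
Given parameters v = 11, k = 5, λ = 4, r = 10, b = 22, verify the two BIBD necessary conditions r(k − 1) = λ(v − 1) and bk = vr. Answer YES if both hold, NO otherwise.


Condition (i): r(k − 1) = 10·4 = 40; λ(v − 1) = 4·10 = 40. Match? YES.
Condition (ii): bk = 22·5 = 110; vr = 11·10 = 110. Match? YES.
Both conditions hold? YES.

YES


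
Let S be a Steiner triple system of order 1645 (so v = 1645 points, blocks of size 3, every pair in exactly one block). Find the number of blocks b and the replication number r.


An STS(v) is a 2-(v, 3, 1) BIBD: block size k = 3, λ = 1.
Replication: r(k − 1) = λ(v − 1) ⇒ r·2 = 1645 − 1 = 1644 ⇒ r = 822.
Block count: b = v(v − 1)/6 = 1645·1644/6 = 2704380/6 = 450730.

r = 822, b = 450730.


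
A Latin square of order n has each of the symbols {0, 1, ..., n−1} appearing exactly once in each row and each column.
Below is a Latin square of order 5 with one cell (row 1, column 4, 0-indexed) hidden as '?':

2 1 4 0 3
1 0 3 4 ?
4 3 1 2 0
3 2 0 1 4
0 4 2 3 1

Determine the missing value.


Row 1 contains symbols [0, 1, 3, 4] — missing [2].
Column 4 contains symbols [0, 1, 3, 4] — missing [2].
The missing symbol must appear in both missing sets; intersection = [2].
Therefore the hidden value is 2.

Missing value = 2.


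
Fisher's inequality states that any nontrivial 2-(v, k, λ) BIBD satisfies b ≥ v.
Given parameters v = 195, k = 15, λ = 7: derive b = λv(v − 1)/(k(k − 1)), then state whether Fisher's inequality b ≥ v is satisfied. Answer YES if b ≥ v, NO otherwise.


b = λv(v − 1)/(k(k − 1)) = 7·195·194/(15·14) = 264810/210 = 1261.
Compare with v = 195: b ≥ v, so Fisher's inequality holds.

YES


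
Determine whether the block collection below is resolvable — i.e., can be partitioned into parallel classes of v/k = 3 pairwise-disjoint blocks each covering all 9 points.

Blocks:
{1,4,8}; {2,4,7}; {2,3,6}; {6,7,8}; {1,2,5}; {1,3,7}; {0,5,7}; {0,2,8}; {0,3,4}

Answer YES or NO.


v = 9, block size k = 3, number of blocks = 9.
For resolvability, blocks must partition into parallel classes of size v/k = 3.
Total blocks must therefore be a multiple of 3: 9 = 3·3 + 0 ⇒ divisible ✓.
Consider block {2,4,7}. It intersects every other block in the collection, so no parallel class of size 3 can contain it.
Since every block must belong to some parallel class in a resolution, the collection cannot be partitioned into parallel classes.
Resolvable? NO.

NO


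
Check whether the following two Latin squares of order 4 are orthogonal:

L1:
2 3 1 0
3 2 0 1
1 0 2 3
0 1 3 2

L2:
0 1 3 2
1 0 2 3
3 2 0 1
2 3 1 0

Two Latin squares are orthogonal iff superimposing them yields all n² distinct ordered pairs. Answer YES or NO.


Form the n² = 16 superimposed pairs (L1[i][j], L2[i][j]), row by row (rows and columns indexed from 0):
row 0: (2,0) (3,1) (1,3) (0,2)
row 1: (3,1) (2,0) (0,2) (1,3)
row 2: (1,3) (0,2) (2,0) (3,1)
row 3: (0,2) (1,3) (3,1) (2,0)
Orthogonality requires all 16 pairs distinct.
But the pair (3,1) repeats: cell (0,1) has L1 = 3, L2 = 1, and cell (1,0) has L1 = 3, L2 = 1.
A repeated pair means some other pair never occurs (only 4 distinct pairs out of 16), so the squares are not orthogonal.
Conclusion: NO.

NO


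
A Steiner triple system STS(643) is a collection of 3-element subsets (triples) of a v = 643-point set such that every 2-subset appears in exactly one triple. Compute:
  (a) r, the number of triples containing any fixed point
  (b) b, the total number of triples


An STS(v) is a 2-(v, 3, 1) BIBD: block size k = 3, λ = 1.
Replication: r(k − 1) = λ(v − 1) ⇒ r·2 = 643 − 1 = 642 ⇒ r = 321.
Block count: b = v(v − 1)/6 = 643·642/6 = 412806/6 = 68801.

r = 321, b = 68801.


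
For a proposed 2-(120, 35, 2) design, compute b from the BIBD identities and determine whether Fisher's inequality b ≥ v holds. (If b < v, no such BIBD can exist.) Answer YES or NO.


b = λv(v − 1)/(k(k − 1)) = 2·120·119/(35·34) = 28560/1190 = 24.
Compare with v = 120: b < v, so Fisher's inequality fails.

NO


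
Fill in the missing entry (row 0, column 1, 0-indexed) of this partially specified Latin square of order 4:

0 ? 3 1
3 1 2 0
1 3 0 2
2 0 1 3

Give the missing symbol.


Row 0 contains symbols [0, 1, 3] — missing [2].
Column 1 contains symbols [0, 1, 3] — missing [2].
The missing symbol must appear in both missing sets; intersection = [2].
Therefore the hidden value is 2.

Missing value = 2.


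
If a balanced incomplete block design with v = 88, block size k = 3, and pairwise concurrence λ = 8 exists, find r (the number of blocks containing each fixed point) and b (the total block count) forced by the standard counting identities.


Any 2-(v, k, λ) BIBD satisfies two necessary conditions:
  (i)  Each point sits in r blocks, and counting incidences through any fixed point gives r(k − 1) = λ(v − 1), so r = λ(v − 1)/(k − 1).
  (ii) Total incidences bk = vr, so b = vr/k.
Step 1: r = λ(v − 1)/(k − 1) = 8·(88 − 1)/(3 − 1) = 8·87/2 = 696/2 = 348.
Step 2: b = vr/k = 88·348/3 = 30624/3 = 10208.
Check integrality: r = 348 ∈ Z ✓, b = 10208 ∈ Z ✓.
(These identities are necessary conditions: they determine r and b for any design with these parameters, but do not by themselves prove that one exists.)

r = 348, b = 10208.


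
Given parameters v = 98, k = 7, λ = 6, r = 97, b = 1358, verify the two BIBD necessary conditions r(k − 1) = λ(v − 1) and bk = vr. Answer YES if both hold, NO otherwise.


Condition (i): r(k − 1) = 97·6 = 582; λ(v − 1) = 6·97 = 582. Match? YES.
Condition (ii): bk = 1358·7 = 9506; vr = 98·97 = 9506. Match? YES.
Both conditions hold? YES.

YES


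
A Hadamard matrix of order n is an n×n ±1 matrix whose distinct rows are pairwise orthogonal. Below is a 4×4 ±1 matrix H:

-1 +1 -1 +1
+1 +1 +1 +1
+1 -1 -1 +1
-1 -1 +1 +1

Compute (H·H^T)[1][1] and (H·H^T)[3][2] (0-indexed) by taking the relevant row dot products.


Row 1 of H: [1, 1, 1, 1].
Row 2 of H: [1, -1, -1, 1].
Row 3 of H: [-1, -1, 1, 1].
(H·H^T)[1][1] = Σ_j H[1][j]·H[1][j] = (1)² + (1)² + (1)² + (1)² = 1 + 1 + 1 + 1 = 4.
(H·H^T)[3][2] = Σ_j H[3][j]·H[2][j] = (-1)·(1) + (-1)·(-1) + (1)·(-1) + (1)·(1) = -1 + 1 + -1 + 1 = 0.
So rows 3 and 2 are orthogonal; the diagonal entry equals n = 4.

(1,1) entry = 4; (3,2) entry = 0.


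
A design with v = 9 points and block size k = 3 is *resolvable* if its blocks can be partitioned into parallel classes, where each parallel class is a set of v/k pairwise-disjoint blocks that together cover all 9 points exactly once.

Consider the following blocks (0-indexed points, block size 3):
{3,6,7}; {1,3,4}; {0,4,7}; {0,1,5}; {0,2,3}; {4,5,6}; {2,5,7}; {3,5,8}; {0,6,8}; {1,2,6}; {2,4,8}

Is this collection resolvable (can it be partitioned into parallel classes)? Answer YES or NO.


v = 9, block size k = 3, number of blocks = 11.
For resolvability, blocks must partition into parallel classes of size v/k = 3.
Total blocks must therefore be a multiple of 3: 11 = 3·3 + 2 ⇒ not divisible ✗.
Resolvable? NO.

NO


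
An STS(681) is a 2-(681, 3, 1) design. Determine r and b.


An STS(v) is a 2-(v, 3, 1) BIBD: block size k = 3, λ = 1.
Replication: r(k − 1) = λ(v − 1) ⇒ r·2 = 681 − 1 = 680 ⇒ r = 340.
Block count: bk = vr ⇒ b·3 = 681·340 = 231540 ⇒ b = 77180.

r = 340, b = 77180.


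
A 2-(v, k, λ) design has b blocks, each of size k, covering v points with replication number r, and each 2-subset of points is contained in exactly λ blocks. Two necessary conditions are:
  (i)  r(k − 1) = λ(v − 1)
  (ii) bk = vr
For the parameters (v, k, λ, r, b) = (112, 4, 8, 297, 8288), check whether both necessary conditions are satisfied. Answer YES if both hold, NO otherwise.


Condition (i): r(k − 1) = 297·3 = 891; λ(v − 1) = 8·111 = 888. Match? NO.
Condition (ii): bk = 8288·4 = 33152; vr = 112·297 = 33264. Match? NO.
Both conditions hold? NO.

NO


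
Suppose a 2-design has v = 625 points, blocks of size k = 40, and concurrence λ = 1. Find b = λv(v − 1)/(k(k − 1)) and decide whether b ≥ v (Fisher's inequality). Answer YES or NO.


b = λv(v − 1)/(k(k − 1)) = 1·625·624/(40·39) = 390000/1560 = 250.
Compare with v = 625: b < v, so Fisher's inequality fails.

NO


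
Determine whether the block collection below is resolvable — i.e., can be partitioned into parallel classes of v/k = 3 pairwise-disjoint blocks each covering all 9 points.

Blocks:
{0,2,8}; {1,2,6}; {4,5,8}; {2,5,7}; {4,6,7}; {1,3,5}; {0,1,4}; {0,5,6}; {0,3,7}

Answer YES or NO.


v = 9, block size k = 3, number of blocks = 9.
For resolvability, blocks must partition into parallel classes of size v/k = 3.
Total blocks must therefore be a multiple of 3: 9 = 3·3 + 0 ⇒ divisible ✓.
Consider block {2,5,7}. The only other block(s) in the collection disjoint from it are {0,1,4} — just 1 block(s). Any parallel class containing {2,5,7} would need 2 other blocks each disjoint from it, so no parallel class of size 3 can contain {2,5,7}.
Since every block must belong to some parallel class in a resolution, the collection cannot be partitioned into parallel classes.
Resolvable? NO.

NO


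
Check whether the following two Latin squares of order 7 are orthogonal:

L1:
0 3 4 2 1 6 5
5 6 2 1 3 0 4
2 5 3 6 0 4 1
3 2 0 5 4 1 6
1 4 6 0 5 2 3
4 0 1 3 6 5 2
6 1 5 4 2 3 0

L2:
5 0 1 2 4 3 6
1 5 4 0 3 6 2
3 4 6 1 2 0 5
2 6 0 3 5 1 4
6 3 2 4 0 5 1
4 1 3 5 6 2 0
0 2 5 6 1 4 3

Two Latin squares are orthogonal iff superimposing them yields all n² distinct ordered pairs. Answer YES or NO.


Form the n² = 49 superimposed pairs (L1[i][j], L2[i][j]), row by row (rows and columns indexed from 0):
row 0: (0,5) (3,0) (4,1) (2,2) (1,4) (6,3) (5,6)
row 1: (5,1) (6,5) (2,4) (1,0) (3,3) (0,6) (4,2)
row 2: (2,3) (5,4) (3,6) (6,1) (0,2) (4,0) (1,5)
row 3: (3,2) (2,6) (0,0) (5,3) (4,5) (1,1) (6,4)
row 4: (1,6) (4,3) (6,2) (0,4) (5,0) (2,5) (3,1)
row 5: (4,4) (0,1) (1,3) (3,5) (6,6) (5,2) (2,0)
row 6: (6,0) (1,2) (5,5) (4,6) (2,1) (3,4) (0,3)
Orthogonality requires all 49 pairs distinct.
Check by first coordinate: for each symbol s of L1, list the L2 entries in the n cells where L1 = s; they must all differ.
  L1 = 0: L2 entries (in reading order) 5, 6, 2, 0, 4, 1, 3 — all 7 distinct ✓
  L1 = 1: L2 entries (in reading order) 4, 0, 5, 1, 6, 3, 2 — all 7 distinct ✓
  L1 = 2: L2 entries (in reading order) 2, 4, 3, 6, 5, 0, 1 — all 7 distinct ✓
  L1 = 3: L2 entries (in reading order) 0, 3, 6, 2, 1, 5, 4 — all 7 distinct ✓
  L1 = 4: L2 entries (in reading order) 1, 2, 0, 5, 3, 4, 6 — all 7 distinct ✓
  L1 = 5: L2 entries (in reading order) 6, 1, 4, 3, 0, 2, 5 — all 7 distinct ✓
  L1 = 6: L2 entries (in reading order) 3, 5, 1, 4, 2, 6, 0 — all 7 distinct ✓
Every symbol of L1 meets every symbol of L2 exactly once, so all 49 pairs are distinct (49 of 49).
Conclusion: YES.

YES


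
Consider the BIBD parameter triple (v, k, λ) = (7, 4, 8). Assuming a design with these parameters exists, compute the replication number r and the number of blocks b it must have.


Any 2-(v, k, λ) BIBD satisfies two necessary conditions:
  (i)  Each point sits in r blocks, and counting incidences through any fixed point gives r(k − 1) = λ(v − 1), so r = λ(v − 1)/(k − 1).
  (ii) Total incidences bk = vr, so b = vr/k.
Step 1: r = λ(v − 1)/(k − 1) = 8·(7 − 1)/(4 − 1) = 8·6/3 = 48/3 = 16.
Step 2: b = vr/k = 7·16/4 = 112/4 = 28.
Check integrality: r = 16 ∈ Z ✓, b = 28 ∈ Z ✓.
(These identities are necessary conditions: they determine r and b for any design with these parameters, but do not by themselves prove that one exists.)

r = 16, b = 28.


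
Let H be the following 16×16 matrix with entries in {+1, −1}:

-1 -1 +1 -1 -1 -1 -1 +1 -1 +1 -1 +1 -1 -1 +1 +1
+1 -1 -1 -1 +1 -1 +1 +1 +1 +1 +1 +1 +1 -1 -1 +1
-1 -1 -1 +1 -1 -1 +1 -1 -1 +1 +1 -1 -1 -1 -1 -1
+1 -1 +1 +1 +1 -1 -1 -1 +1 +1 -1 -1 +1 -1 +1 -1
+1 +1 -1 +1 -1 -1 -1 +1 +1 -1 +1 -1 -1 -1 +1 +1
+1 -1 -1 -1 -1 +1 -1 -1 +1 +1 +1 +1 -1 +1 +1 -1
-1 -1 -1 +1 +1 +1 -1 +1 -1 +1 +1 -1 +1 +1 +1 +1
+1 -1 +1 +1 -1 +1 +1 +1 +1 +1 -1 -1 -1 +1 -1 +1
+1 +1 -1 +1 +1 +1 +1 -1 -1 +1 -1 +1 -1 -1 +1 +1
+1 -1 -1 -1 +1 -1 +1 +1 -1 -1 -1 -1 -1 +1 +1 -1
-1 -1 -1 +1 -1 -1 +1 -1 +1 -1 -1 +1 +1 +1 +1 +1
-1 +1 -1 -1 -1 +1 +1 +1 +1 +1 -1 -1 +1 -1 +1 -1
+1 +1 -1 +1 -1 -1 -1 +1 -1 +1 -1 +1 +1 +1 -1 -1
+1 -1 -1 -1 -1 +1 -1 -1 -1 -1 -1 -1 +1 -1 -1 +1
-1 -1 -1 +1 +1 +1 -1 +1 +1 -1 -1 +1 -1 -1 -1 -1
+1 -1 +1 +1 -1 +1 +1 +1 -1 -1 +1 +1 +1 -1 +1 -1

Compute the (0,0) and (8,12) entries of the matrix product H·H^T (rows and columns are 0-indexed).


Row 0 of H: [-1, -1, 1, -1, -1, -1, -1, 1, -1, 1, -1, 1, -1, -1, 1, 1].
Row 8 of H: [1, 1, -1, 1, 1, 1, 1, -1, -1, 1, -1, 1, -1, -1, 1, 1].
Row 12 of H: [1, 1, -1, 1, -1, -1, -1, 1, -1, 1, -1, 1, 1, 1, -1, -1].
(H·H^T)[0][0] = Σ_j H[0][j]·H[0][j] = (-1)² + (-1)² + (1)² + (-1)² + (-1)² + (-1)² + (-1)² + (1)² + (-1)² + (1)² + (-1)² + (1)² + (-1)² + (-1)² + (1)² + (1)² = 1 + 1 + 1 + 1 + 1 + 1 + 1 + 1 + 1 + 1 + 1 + 1 + 1 + 1 + 1 + 1 = 16.
(H·H^T)[8][12] = Σ_j H[8][j]·H[12][j] = (1)·(1) + (1)·(1) + (-1)·(-1) + (1)·(1) + (1)·(-1) + (1)·(-1) + (1)·(-1) + (-1)·(1) + (-1)·(-1) + (1)·(1) + (-1)·(-1) + (1)·(1) + (-1)·(1) + (-1)·(1) + (1)·(-1) + (1)·(-1) = 1 + 1 + 1 + 1 + -1 + -1 + -1 + -1 + 1 + 1 + 1 + 1 + -1 + -1 + -1 + -1 = 0.
So rows 8 and 12 are orthogonal; the diagonal entry equals n = 16.

(0,0) entry = 16; (8,12) entry = 0.


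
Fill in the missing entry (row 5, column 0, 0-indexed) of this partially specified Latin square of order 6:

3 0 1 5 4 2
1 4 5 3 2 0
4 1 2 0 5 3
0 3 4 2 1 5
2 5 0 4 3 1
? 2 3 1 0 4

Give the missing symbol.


Row 5 contains symbols [0, 1, 2, 3, 4] — missing [5].
Column 0 contains symbols [0, 1, 2, 3, 4] — missing [5].
The missing symbol must appear in both missing sets; intersection = [5].
Therefore the hidden value is 5.

Missing value = 5.


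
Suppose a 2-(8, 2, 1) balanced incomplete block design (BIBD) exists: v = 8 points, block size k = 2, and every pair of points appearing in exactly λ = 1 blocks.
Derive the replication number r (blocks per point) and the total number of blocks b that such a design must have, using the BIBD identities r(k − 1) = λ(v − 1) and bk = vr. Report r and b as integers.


Any 2-(v, k, λ) BIBD satisfies two necessary conditions:
  (i)  Each point sits in r blocks, and counting incidences through any fixed point gives r(k − 1) = λ(v − 1), so r = λ(v − 1)/(k − 1).
  (ii) Total incidences bk = vr, so b = vr/k.
Step 1: r = λ(v − 1)/(k − 1) = 1·(8 − 1)/(2 − 1) = 1·7/1 = 7/1 = 7.
Step 2: b = vr/k = 8·7/2 = 56/2 = 28.
Check integrality: r = 7 ∈ Z ✓, b = 28 ∈ Z ✓.
(These identities are necessary conditions: they determine r and b for any design with these parameters, but do not by themselves prove that one exists.)

r = 7, b = 28.


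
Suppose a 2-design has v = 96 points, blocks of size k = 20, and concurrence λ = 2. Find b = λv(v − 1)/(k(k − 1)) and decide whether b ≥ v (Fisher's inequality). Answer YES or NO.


b = λv(v − 1)/(k(k − 1)) = 2·96·95/(20·19) = 18240/380 = 48.
Compare with v = 96: b < v, so Fisher's inequality fails.

NO


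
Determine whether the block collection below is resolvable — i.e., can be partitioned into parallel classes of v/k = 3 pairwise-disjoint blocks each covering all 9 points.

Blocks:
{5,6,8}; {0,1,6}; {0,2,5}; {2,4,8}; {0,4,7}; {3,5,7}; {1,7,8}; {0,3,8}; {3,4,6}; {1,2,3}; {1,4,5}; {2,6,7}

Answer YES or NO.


v = 9, block size k = 3, number of blocks = 12.
For resolvability, blocks must partition into parallel classes of size v/k = 3.
Total blocks must therefore be a multiple of 3: 12 = 3·4 + 0 ⇒ divisible ✓.
Greedy packing gives 4 candidate class(es). Each should be a full parallel class (size 3, covers all 9 points).
  Class 1 (3 blocks): {5,6,8}; {0,4,7}; {1,2,3}. Points covered: [0, 1, 2, 3, 4, 5, 6, 7, 8].
  Class 2 (3 blocks): {0,1,6}; {2,4,8}; {3,5,7}. Points covered: [0, 1, 2, 3, 4, 5, 6, 7, 8].
  Class 3 (3 blocks): {0,2,5}; {1,7,8}; {3,4,6}. Points covered: [0, 1, 2, 3, 4, 5, 6, 7, 8].
  Class 4 (3 blocks): {0,3,8}; {1,4,5}; {2,6,7}. Points covered: [0, 1, 2, 3, 4, 5, 6, 7, 8].
All classes full (size 3)? YES. All classes cover every point? YES.
Resolvable? YES.

YES


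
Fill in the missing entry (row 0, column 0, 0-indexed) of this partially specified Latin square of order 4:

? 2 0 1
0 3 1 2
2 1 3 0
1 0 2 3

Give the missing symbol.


Row 0 contains symbols [0, 1, 2] — missing [3].
Column 0 contains symbols [0, 1, 2] — missing [3].
The missing symbol must appear in both missing sets; intersection = [3].
Therefore the hidden value is 3.

Missing value = 3.


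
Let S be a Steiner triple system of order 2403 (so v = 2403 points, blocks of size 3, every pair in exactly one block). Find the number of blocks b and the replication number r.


An STS(v) is a 2-(v, 3, 1) BIBD: block size k = 3, λ = 1.
Replication: r(k − 1) = λ(v − 1) ⇒ r·2 = 2403 − 1 = 2402 ⇒ r = 1201.
Block count: b = v(v − 1)/6 = 2403·2402/6 = 5772006/6 = 962001.
(Check via bk = vr: 962001·3 = 2886003 = 2403·1201 = 2886003 ✓.)

r = 1201, b = 962001.


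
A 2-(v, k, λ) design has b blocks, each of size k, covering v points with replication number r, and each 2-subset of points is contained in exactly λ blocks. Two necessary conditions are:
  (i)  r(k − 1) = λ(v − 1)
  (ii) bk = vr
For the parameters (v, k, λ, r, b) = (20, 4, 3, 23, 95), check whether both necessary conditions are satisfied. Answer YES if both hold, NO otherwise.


Condition (i): r(k − 1) = 23·3 = 69; λ(v − 1) = 3·19 = 57. Match? NO.
Condition (ii): bk = 95·4 = 380; vr = 20·23 = 460. Match? NO.
Both conditions hold? NO.

NO


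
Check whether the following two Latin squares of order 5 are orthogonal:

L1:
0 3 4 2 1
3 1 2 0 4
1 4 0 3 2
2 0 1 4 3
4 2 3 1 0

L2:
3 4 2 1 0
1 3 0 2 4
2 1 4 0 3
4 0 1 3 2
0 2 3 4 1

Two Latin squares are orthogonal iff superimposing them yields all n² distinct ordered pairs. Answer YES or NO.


Form the n² = 25 superimposed pairs (L1[i][j], L2[i][j]), row by row (rows and columns indexed from 0):
row 0: (0,3) (3,4) (4,2) (2,1) (1,0)
row 1: (3,1) (1,3) (2,0) (0,2) (4,4)
row 2: (1,2) (4,1) (0,4) (3,0) (2,3)
row 3: (2,4) (0,0) (1,1) (4,3) (3,2)
row 4: (4,0) (2,2) (3,3) (1,4) (0,1)
Orthogonality requires all 25 pairs distinct.
Check by first coordinate: for each symbol s of L1, list the L2 entries in the n cells where L1 = s; they must all differ.
  L1 = 0: L2 entries (in reading order) 3, 2, 4, 0, 1 — all 5 distinct ✓
  L1 = 1: L2 entries (in reading order) 0, 3, 2, 1, 4 — all 5 distinct ✓
  L1 = 2: L2 entries (in reading order) 1, 0, 3, 4, 2 — all 5 distinct ✓
  L1 = 3: L2 entries (in reading order) 4, 1, 0, 2, 3 — all 5 distinct ✓
  L1 = 4: L2 entries (in reading order) 2, 4, 1, 3, 0 — all 5 distinct ✓
Every symbol of L1 meets every symbol of L2 exactly once, so all 25 pairs are distinct (25 of 25).
Conclusion: YES.

YES


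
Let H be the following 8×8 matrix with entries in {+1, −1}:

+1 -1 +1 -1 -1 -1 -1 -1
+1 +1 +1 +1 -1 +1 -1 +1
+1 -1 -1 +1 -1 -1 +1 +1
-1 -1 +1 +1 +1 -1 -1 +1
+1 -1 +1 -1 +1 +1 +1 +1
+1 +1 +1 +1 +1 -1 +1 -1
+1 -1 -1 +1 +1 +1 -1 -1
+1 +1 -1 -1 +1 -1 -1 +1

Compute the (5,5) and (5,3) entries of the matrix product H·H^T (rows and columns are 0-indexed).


Row 3 of H: [-1, -1, 1, 1, 1, -1, -1, 1].
Row 5 of H: [1, 1, 1, 1, 1, -1, 1, -1].
(H·H^T)[5][5] = Σ_j H[5][j]·H[5][j] = (1)² + (1)² + (1)² + (1)² + (1)² + (-1)² + (1)² + (-1)² = 1 + 1 + 1 + 1 + 1 + 1 + 1 + 1 = 8.
(H·H^T)[5][3] = Σ_j H[5][j]·H[3][j] = (1)·(-1) + (1)·(-1) + (1)·(1) + (1)·(1) + (1)·(1) + (-1)·(-1) + (1)·(-1) + (-1)·(1) = -1 + -1 + 1 + 1 + 1 + 1 + -1 + -1 = 0.
So rows 5 and 3 are orthogonal; the diagonal entry equals n = 8.

(5,5) entry = 8; (5,3) entry = 0.


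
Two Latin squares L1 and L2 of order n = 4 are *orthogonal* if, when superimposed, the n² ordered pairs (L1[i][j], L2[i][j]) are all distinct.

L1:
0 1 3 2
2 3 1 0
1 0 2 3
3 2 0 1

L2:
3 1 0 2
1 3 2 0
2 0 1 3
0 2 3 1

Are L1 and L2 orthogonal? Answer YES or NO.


Form the n² = 16 superimposed pairs (L1[i][j], L2[i][j]), row by row (rows and columns indexed from 0):
row 0: (0,3) (1,1) (3,0) (2,2)
row 1: (2,1) (3,3) (1,2) (0,0)
row 2: (1,2) (0,0) (2,1) (3,3)
row 3: (3,0) (2,2) (0,3) (1,1)
Orthogonality requires all 16 pairs distinct.
But the pair (1,2) repeats: cell (1,2) has L1 = 1, L2 = 2, and cell (2,0) has L1 = 1, L2 = 2.
A repeated pair means some other pair never occurs (only 8 distinct pairs out of 16), so the squares are not orthogonal.
Conclusion: NO.

NO


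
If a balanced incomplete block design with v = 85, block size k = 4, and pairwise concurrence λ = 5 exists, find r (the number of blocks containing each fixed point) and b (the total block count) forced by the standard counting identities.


Any 2-(v, k, λ) BIBD satisfies two necessary conditions:
  (i)  Each point sits in r blocks, and counting incidences through any fixed point gives r(k − 1) = λ(v − 1), so r = λ(v − 1)/(k − 1).
  (ii) Total incidences bk = vr, so b = vr/k.
Step 1: r = λ(v − 1)/(k − 1) = 5·(85 − 1)/(4 − 1) = 5·84/3 = 420/3 = 140.
Step 2: b = vr/k = 85·140/4 = 11900/4 = 2975.
Check integrality: r = 140 ∈ Z ✓, b = 2975 ∈ Z ✓.
(These identities are necessary conditions: they determine r and b for any design with these parameters, but do not by themselves prove that one exists.)

r = 140, b = 2975.


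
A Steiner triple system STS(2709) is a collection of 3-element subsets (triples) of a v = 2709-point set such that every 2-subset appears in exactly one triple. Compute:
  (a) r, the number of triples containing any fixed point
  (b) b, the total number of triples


An STS(v) is a 2-(v, 3, 1) BIBD: block size k = 3, λ = 1.
Replication: r(k − 1) = λ(v − 1) ⇒ r·2 = 2709 − 1 = 2708 ⇒ r = 1354.
Block count: bk = vr ⇒ b·3 = 2709·1354 = 3667986 ⇒ b = 1222662.

r = 1354, b = 1222662.


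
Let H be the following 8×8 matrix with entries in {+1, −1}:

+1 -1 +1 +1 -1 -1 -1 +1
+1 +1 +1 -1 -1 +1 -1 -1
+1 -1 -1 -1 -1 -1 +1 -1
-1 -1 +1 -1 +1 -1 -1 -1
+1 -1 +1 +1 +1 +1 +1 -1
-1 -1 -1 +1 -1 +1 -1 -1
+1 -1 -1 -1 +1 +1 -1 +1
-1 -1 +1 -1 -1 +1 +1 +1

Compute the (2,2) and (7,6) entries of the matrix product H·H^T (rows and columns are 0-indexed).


Row 2 of H: [1, -1, -1, -1, -1, -1, 1, -1].
Row 6 of H: [1, -1, -1, -1, 1, 1, -1, 1].
Row 7 of H: [-1, -1, 1, -1, -1, 1, 1, 1].
(H·H^T)[2][2] = Σ_j H[2][j]·H[2][j] = (1)² + (-1)² + (-1)² + (-1)² + (-1)² + (-1)² + (1)² + (-1)² = 1 + 1 + 1 + 1 + 1 + 1 + 1 + 1 = 8.
(H·H^T)[7][6] = Σ_j H[7][j]·H[6][j] = (-1)·(1) + (-1)·(-1) + (1)·(-1) + (-1)·(-1) + (-1)·(1) + (1)·(1) + (1)·(-1) + (1)·(1) = -1 + 1 + -1 + 1 + -1 + 1 + -1 + 1 = 0.
So rows 7 and 6 are orthogonal; the diagonal entry equals n = 8.

(2,2) entry = 8; (7,6) entry = 0.


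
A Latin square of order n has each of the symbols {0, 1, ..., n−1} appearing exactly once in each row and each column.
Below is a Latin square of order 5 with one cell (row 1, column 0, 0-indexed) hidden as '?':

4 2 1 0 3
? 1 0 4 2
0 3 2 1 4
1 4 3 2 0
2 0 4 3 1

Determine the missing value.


Row 1 contains symbols [0, 1, 2, 4] — missing [3].
Column 0 contains symbols [0, 1, 2, 4] — missing [3].
The missing symbol must appear in both missing sets; intersection = [3].
Therefore the hidden value is 3.

Missing value = 3.


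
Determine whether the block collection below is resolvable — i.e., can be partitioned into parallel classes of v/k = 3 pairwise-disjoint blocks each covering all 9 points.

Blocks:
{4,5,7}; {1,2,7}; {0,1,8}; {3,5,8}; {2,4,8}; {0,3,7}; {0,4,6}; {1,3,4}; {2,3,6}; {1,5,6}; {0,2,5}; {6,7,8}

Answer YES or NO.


v = 9, block size k = 3, number of blocks = 12.
For resolvability, blocks must partition into parallel classes of size v/k = 3.
Total blocks must therefore be a multiple of 3: 12 = 3·4 + 0 ⇒ divisible ✓.
Greedy packing gives 4 candidate class(es). Each should be a full parallel class (size 3, covers all 9 points).
  Class 1 (3 blocks): {4,5,7}; {0,1,8}; {2,3,6}. Points covered: [0, 1, 2, 3, 4, 5, 6, 7, 8].
  Class 2 (3 blocks): {1,2,7}; {3,5,8}; {0,4,6}. Points covered: [0, 1, 2, 3, 4, 5, 6, 7, 8].
  Class 3 (3 blocks): {2,4,8}; {0,3,7}; {1,5,6}. Points covered: [0, 1, 2, 3, 4, 5, 6, 7, 8].
  Class 4 (3 blocks): {1,3,4}; {0,2,5}; {6,7,8}. Points covered: [0, 1, 2, 3, 4, 5, 6, 7, 8].
All classes full (size 3)? YES. All classes cover every point? YES.
Resolvable? YES.

YES


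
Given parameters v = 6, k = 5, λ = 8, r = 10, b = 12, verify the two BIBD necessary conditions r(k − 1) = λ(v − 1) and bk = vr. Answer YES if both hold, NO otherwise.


Condition (i): r(k − 1) = 10·4 = 40; λ(v − 1) = 8·5 = 40. Match? YES.
Condition (ii): bk = 12·5 = 60; vr = 6·10 = 60. Match? YES.
Both conditions hold? YES.

YES


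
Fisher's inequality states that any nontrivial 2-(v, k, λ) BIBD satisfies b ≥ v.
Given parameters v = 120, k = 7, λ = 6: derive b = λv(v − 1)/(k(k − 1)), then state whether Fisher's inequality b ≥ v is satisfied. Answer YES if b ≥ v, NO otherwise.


r = λ(v − 1)/(k − 1) = 6·119/6 = 119.
b = vr/k = 120·119/7 = 2040.
Fisher's inequality: b ≥ v ⇔ 2040 ≥ 120? YES.

YES


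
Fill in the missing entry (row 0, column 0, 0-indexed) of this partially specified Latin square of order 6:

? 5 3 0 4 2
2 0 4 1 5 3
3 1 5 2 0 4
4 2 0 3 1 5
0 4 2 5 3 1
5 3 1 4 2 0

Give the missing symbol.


Row 0 contains symbols [0, 2, 3, 4, 5] — missing [1].
Column 0 contains symbols [0, 2, 3, 4, 5] — missing [1].
The missing symbol must appear in both missing sets; intersection = [1].
Therefore the hidden value is 1.

Missing value = 1.


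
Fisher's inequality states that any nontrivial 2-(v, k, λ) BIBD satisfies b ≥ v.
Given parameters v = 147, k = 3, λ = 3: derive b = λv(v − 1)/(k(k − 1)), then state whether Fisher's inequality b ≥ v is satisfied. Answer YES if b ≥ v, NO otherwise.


r = λ(v − 1)/(k − 1) = 3·146/2 = 219.
b = vr/k = 147·219/3 = 10731.
Fisher's inequality: b ≥ v ⇔ 10731 ≥ 147? YES.

YES


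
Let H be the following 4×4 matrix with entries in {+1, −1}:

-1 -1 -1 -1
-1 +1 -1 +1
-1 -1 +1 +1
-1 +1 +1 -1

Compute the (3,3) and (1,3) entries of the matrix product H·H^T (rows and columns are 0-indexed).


Row 1 of H: [-1, 1, -1, 1].
Row 3 of H: [-1, 1, 1, -1].
(H·H^T)[3][3] = Σ_j H[3][j]·H[3][j] = (-1)² + (1)² + (1)² + (-1)² = 1 + 1 + 1 + 1 = 4.
(H·H^T)[1][3] = Σ_j H[1][j]·H[3][j] = (-1)·(-1) + (1)·(1) + (-1)·(1) + (1)·(-1) = 1 + 1 + -1 + -1 = 0.
So rows 1 and 3 are orthogonal; the diagonal entry equals n = 4.

(3,3) entry = 4; (1,3) entry = 0.


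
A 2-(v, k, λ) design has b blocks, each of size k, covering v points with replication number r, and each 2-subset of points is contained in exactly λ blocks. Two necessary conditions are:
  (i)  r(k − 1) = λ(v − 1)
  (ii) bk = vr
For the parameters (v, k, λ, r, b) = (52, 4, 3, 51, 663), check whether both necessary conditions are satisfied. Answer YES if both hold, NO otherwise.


Condition (i): r(k − 1) = 51·3 = 153; λ(v − 1) = 3·51 = 153. Match? YES.
Condition (ii): bk = 663·4 = 2652; vr = 52·51 = 2652. Match? YES.
Both conditions hold? YES.

YES


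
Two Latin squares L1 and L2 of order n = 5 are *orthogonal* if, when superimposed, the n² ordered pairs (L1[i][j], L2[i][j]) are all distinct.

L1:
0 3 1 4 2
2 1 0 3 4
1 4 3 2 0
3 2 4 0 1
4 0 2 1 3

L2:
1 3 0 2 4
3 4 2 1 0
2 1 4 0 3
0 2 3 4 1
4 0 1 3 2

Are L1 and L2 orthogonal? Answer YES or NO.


Form the n² = 25 superimposed pairs (L1[i][j], L2[i][j]), row by row (rows and columns indexed from 0):
row 0: (0,1) (3,3) (1,0) (4,2) (2,4)
row 1: (2,3) (1,4) (0,2) (3,1) (4,0)
row 2: (1,2) (4,1) (3,4) (2,0) (0,3)
row 3: (3,0) (2,2) (4,3) (0,4) (1,1)
row 4: (4,4) (0,0) (2,1) (1,3) (3,2)
Orthogonality requires all 25 pairs distinct.
Check by first coordinate: for each symbol s of L1, list the L2 entries in the n cells where L1 = s; they must all differ.
  L1 = 0: L2 entries (in reading order) 1, 2, 3, 4, 0 — all 5 distinct ✓
  L1 = 1: L2 entries (in reading order) 0, 4, 2, 1, 3 — all 5 distinct ✓
  L1 = 2: L2 entries (in reading order) 4, 3, 0, 2, 1 — all 5 distinct ✓
  L1 = 3: L2 entries (in reading order) 3, 1, 4, 0, 2 — all 5 distinct ✓
  L1 = 4: L2 entries (in reading order) 2, 0, 1, 3, 4 — all 5 distinct ✓
Every symbol of L1 meets every symbol of L2 exactly once, so all 25 pairs are distinct (25 of 25).
Conclusion: YES.

YES


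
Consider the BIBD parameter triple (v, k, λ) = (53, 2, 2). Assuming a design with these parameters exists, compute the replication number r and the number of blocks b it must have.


Any 2-(v, k, λ) BIBD satisfies two necessary conditions:
  (i)  Each point sits in r blocks, and counting incidences through any fixed point gives r(k − 1) = λ(v − 1), so r = λ(v − 1)/(k − 1).
  (ii) Total incidences bk = vr, so b = vr/k.
Step 1: r = λ(v − 1)/(k − 1) = 2·(53 − 1)/(2 − 1) = 2·52/1 = 104/1 = 104.
Step 2: b = vr/k = 53·104/2 = 5512/2 = 2756.
Check integrality: r = 104 ∈ Z ✓, b = 2756 ∈ Z ✓.
(These identities are necessary conditions: they determine r and b for any design with these parameters, but do not by themselves prove that one exists.)

r = 104, b = 2756.


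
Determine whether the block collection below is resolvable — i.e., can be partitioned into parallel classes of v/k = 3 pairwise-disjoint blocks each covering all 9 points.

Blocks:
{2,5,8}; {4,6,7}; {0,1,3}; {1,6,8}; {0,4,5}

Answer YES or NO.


v = 9, block size k = 3, number of blocks = 5.
For resolvability, blocks must partition into parallel classes of size v/k = 3.
Total blocks must therefore be a multiple of 3: 5 = 3·1 + 2 ⇒ not divisible ✗.
Resolvable? NO.

NO
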